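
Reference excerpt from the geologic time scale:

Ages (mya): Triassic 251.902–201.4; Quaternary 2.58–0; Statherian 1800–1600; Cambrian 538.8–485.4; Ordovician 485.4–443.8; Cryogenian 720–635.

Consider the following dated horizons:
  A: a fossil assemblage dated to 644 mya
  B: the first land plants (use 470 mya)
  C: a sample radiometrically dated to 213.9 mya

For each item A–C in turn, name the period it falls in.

Match each age against the start–end ranges in the excerpt: A = 644 Ma → Cryogenian (720–635); B = 470 Ma → Ordovician (485.4–443.8); C = 213.9 Ma → Triassic (251.902–201.4).

A — Cryogenian; B — Ordovician; C — Triassic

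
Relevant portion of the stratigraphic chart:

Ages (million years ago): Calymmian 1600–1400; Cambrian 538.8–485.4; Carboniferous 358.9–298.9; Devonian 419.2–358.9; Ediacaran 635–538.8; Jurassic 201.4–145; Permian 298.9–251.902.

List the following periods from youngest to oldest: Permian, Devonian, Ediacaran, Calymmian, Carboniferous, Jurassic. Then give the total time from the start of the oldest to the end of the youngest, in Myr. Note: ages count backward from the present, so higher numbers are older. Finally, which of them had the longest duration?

Start ages (Ma): Calymmian 1600, Ediacaran 635, Devonian 419.2, Carboniferous 358.9, Permian 298.9, Jurassic 201.4.
Ordered youngest to oldest: Jurassic, Permian, Carboniferous, Devonian, Ediacaran, Calymmian.
Span = 1600 − 145 = 1455 Myr.
Durations: Permian 46.998, Jurassic 56.4, Calymmian 200, Ediacaran 96.2, Devonian 60.3, Carboniferous 60 → longest is Calymmian (200 Myr).

Jurassic → Permian → Carboniferous → Devonian → Ediacaran → Calymmian; total span 1455 Myr; longest is Calymmian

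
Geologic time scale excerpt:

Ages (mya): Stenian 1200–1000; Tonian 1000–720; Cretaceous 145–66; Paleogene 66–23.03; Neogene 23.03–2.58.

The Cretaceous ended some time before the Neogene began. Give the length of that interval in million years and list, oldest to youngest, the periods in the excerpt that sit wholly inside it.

End of Cretaceous = 66 Ma; start of Neogene = 23.03 Ma.
Gap = 66 − 23.03 = 42.97 Myr.
Periods wholly inside 66–23.03 Ma: Paleogene (66–23.03).

42.97 million years; Paleogene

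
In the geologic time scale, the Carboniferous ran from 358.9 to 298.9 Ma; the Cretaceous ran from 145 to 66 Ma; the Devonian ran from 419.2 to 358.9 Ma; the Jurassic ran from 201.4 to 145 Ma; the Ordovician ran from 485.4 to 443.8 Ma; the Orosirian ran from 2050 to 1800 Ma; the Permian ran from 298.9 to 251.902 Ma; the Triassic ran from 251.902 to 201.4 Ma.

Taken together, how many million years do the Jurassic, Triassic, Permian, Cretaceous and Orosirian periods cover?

482.9 million years

Duration is start − end for each: (201.4 − 145) + (251.902 − 201.4) + (298.9 − 251.902) + (145 − 66) + (2050 − 1800).
That is 56.4 + 50.502 + 46.998 + 79 + 250, which totals 482.9 million years.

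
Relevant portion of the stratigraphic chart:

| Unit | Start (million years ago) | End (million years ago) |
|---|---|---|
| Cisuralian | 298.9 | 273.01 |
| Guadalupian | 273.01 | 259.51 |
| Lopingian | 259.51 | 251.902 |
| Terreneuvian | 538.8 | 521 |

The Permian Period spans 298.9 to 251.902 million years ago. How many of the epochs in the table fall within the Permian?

Epochs inside 298.9–251.902 Ma: Cisuralian, Guadalupian, Lopingian — 3 in total.

3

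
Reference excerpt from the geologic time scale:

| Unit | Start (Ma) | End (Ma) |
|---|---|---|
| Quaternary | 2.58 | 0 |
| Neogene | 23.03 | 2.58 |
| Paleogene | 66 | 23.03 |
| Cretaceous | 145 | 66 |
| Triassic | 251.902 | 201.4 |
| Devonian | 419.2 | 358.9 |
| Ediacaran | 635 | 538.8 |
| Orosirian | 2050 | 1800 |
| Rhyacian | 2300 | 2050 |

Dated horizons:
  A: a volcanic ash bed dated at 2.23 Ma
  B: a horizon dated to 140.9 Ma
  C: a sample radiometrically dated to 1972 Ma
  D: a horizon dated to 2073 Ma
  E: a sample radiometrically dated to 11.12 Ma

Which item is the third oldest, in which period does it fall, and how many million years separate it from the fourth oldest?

B, in the Cretaceous; 129.78 million years to E

Sorted oldest-first by Ma: D (2073), C (1972), B (140.9), E (11.12), A (2.23).
The third oldest is B at 140.9 Ma, which lies in 145–66 Ma: the Cretaceous.
The fourth oldest is E at 11.12 Ma; separation = |140.9 − 11.12| = 129.78 Myr.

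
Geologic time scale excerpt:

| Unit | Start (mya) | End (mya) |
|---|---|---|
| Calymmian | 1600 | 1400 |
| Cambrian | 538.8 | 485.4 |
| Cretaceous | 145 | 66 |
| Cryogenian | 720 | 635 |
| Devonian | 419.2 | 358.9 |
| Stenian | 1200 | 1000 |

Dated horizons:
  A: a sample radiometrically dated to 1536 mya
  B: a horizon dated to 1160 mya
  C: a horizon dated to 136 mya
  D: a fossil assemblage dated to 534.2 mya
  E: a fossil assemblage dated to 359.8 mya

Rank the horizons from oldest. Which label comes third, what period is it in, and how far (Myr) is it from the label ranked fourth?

Larger Ma means older, so oldest first: A 1536 > B 1160 > D 534.2 > E 359.8 > C 136.
Counting 3 along gives D (534.2 Ma); the excerpt puts that inside the Cambrian, 538.8–485.4 Ma.
Next in line is E (359.8 Ma), and 534.2 − 359.8 = 174.4 Myr.

D, in the Cambrian; 174.4 million years to E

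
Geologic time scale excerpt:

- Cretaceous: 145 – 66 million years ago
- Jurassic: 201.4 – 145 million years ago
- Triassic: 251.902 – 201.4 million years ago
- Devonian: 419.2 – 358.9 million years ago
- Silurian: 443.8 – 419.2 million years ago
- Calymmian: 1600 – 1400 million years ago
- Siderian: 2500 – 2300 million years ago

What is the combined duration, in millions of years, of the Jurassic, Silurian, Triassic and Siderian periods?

331.502 million years

Each duration: Jurassic = 56.4; Silurian = 24.6; Triassic = 50.502; Siderian = 200.
Sum: 56.4 + 24.6 + 50.502 + 200 = 331.502 Myr.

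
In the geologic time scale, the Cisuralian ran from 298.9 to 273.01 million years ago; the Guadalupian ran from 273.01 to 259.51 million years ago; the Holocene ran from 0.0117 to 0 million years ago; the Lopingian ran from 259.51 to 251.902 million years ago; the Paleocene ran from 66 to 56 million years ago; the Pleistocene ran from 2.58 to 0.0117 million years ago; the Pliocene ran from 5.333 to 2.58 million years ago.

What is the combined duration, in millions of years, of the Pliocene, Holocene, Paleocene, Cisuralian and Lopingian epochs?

Duration is start − end for each: (5.333 − 2.58) + (0.0117 − 0) + (66 − 56) + (298.9 − 273.01) + (259.51 − 251.902).
That is 2.753 + 0.0117 + 10 + 25.89 + 7.608, which totals 46.2627 million years.

46.2627 million years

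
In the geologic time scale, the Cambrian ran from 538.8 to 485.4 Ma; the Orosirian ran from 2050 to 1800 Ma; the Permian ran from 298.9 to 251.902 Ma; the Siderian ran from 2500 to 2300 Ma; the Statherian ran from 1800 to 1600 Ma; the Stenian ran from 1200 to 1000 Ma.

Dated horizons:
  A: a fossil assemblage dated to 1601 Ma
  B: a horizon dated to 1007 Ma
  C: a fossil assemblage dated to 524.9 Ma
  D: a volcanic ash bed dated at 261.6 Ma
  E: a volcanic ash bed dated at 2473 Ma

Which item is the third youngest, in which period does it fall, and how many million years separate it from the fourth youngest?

Smaller Ma means younger, so youngest first: D 261.6 < C 524.9 < B 1007 < A 1601 < E 2473.
Counting 3 along gives B (1007 Ma); the excerpt puts that inside the Stenian, 1200–1000 Ma.
Next in line is A (1601 Ma), and 1601 − 1007 = 594 Myr.

B, in the Stenian; 594 million years to A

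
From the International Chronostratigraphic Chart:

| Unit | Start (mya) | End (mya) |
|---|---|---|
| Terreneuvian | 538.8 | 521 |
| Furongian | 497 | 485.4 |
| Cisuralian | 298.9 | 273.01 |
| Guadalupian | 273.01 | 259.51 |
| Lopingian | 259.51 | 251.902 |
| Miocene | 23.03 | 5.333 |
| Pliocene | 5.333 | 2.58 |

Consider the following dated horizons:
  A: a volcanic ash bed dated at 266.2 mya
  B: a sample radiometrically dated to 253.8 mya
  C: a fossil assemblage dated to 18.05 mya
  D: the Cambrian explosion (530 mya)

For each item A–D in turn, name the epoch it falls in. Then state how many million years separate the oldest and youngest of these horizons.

A: 266.2 Ma lies in 273.01–259.51 Ma, so Guadalupian.
B: 253.8 Ma lies in 259.51–251.902 Ma, so Lopingian.
C: 18.05 Ma lies in 23.03–5.333 Ma, so Miocene.
D: 530 Ma lies in 538.8–521 Ma, so Terreneuvian.
Oldest = 530 Ma, youngest = 18.05 Ma → span 511.95 Myr.

A — Guadalupian; B — Lopingian; C — Miocene; D — Terreneuvian; span 511.95 million years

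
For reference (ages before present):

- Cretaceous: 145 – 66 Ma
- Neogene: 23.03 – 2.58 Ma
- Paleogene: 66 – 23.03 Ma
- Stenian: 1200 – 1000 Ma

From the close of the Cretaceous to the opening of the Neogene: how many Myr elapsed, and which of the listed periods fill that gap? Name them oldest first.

42.97 million years; Paleogene

End of Cretaceous = 66 Ma; start of Neogene = 23.03 Ma.
Gap = 66 − 23.03 = 42.97 Myr.
Periods wholly inside 66–23.03 Ma: Paleogene (66–23.03).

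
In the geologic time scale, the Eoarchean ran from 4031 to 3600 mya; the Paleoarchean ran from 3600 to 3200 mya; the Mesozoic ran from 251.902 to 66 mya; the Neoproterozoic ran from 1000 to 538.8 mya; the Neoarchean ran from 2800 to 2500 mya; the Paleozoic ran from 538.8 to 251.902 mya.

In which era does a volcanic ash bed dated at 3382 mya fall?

Paleoarchean

3382 Ma lies between 3600 and 3200 Ma, so it falls in the Paleoarchean.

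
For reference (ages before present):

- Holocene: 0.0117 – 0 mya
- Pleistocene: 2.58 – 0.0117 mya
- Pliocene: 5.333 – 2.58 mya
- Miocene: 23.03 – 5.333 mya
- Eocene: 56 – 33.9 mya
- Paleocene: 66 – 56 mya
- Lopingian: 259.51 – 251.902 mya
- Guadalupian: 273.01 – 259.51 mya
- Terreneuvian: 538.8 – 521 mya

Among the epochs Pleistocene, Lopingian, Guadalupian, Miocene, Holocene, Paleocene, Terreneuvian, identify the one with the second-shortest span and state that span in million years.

Pleistocene, 2.5683 million years

Start − end for each: Pleistocene 2.58 − 0.0117 = 2.5683; Lopingian 259.51 − 251.902 = 7.608; Guadalupian 273.01 − 259.51 = 13.5; Miocene 23.03 − 5.333 = 17.697; Holocene 0.0117 − 0 = 0.0117; Paleocene 66 − 56 = 10; Terreneuvian 538.8 − 521 = 17.8.
Ranking these from shortest: Holocene < Pleistocene < Lopingian < Paleocene < Guadalupian < Miocene < Terreneuvian.
Position 2 in that ranking is Pleistocene, which lasted 2.5683 Myr.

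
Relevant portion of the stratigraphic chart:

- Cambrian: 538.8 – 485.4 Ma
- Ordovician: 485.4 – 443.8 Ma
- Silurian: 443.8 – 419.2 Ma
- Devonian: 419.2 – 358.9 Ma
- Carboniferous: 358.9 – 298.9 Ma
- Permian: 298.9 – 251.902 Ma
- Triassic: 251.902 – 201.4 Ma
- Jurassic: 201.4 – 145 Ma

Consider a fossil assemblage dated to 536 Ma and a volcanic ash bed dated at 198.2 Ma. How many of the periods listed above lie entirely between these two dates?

The older date is 536 Ma and the younger is 198.2 Ma.
Periods with start < 536 and end > 198.2 Ma: Ordovician (485.4–443.8), Silurian (443.8–419.2), Devonian (419.2–358.9), Carboniferous (358.9–298.9), Permian (298.9–251.902), Triassic (251.902–201.4).
That is 6 complete periods.

6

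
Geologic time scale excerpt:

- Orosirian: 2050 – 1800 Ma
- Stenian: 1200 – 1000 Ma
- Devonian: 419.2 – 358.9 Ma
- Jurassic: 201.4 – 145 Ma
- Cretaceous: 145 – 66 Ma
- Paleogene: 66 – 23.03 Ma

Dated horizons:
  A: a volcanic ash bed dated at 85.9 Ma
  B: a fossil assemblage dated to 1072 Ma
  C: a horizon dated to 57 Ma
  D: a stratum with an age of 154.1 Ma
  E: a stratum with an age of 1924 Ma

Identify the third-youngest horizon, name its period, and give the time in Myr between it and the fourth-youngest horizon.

Sorted youngest-first by Ma: C (57), A (85.9), D (154.1), B (1072), E (1924).
The third youngest is D at 154.1 Ma, which lies in 201.4–145 Ma: the Jurassic.
The fourth youngest is B at 1072 Ma; separation = |154.1 − 1072| = 917.9 Myr.

D, in the Jurassic; 917.9 million years to B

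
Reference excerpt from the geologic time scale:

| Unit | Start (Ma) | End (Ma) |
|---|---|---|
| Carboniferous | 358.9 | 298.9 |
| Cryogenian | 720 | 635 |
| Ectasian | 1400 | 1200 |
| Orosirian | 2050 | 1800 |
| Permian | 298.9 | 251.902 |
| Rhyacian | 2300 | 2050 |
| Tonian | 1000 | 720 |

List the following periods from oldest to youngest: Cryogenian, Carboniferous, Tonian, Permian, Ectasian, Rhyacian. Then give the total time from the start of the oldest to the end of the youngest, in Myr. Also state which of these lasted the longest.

From the excerpt: Cryogenian 720–635; Carboniferous 358.9–298.9; Tonian 1000–720; Permian 298.9–251.902; Ectasian 1400–1200; Rhyacian 2300–2050 (Ma).
Larger Ma is earlier, so the oldest is Rhyacian and the youngest is Permian; oldest to youngest: Rhyacian, Ectasian, Tonian, Cryogenian, Carboniferous, Permian.
Oldest start 2300 minus youngest end 251.902 gives 2048.098 Myr overall.
Individual lengths (start − end): Tonian 280; Cryogenian 85; Carboniferous 60; Rhyacian 250; Ectasian 200; Permian 46.998. The largest is Tonian at 280 Myr.

Rhyacian → Ectasian → Tonian → Cryogenian → Carboniferous → Permian; total span 2048.098 Myr; longest is Tonian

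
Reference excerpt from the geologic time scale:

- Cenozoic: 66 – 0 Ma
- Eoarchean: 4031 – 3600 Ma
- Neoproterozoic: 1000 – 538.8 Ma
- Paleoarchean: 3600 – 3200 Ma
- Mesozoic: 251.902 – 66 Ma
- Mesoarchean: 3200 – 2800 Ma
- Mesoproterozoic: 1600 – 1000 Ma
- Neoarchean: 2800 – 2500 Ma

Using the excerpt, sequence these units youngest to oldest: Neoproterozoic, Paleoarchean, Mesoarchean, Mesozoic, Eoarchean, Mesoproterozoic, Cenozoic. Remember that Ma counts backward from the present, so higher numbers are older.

Cenozoic, Mesozoic, Neoproterozoic, Mesoproterozoic, Mesoarchean, Paleoarchean, Eoarchean

The oldest of these is Eoarchean (starts 4031 Ma) and the youngest is Cenozoic (ends 0 Ma).
In between, by decreasing start age: Paleoarchean (3600), Mesoarchean (3200), Mesoproterozoic (1600), Neoproterozoic (1000), Mesozoic (251.902).
Listing youngest first means reversing that sequence.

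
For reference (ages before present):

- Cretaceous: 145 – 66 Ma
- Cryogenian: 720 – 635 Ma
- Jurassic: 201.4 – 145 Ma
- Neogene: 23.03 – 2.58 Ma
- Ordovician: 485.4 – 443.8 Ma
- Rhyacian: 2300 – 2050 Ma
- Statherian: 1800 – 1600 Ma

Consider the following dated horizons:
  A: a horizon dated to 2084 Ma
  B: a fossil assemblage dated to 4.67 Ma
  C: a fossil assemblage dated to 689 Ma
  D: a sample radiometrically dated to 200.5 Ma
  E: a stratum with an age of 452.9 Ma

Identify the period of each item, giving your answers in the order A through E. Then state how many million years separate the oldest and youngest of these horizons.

A: 2084 Ma lies in 2300–2050 Ma, so Rhyacian.
B: 4.67 Ma lies in 23.03–2.58 Ma, so Neogene.
C: 689 Ma lies in 720–635 Ma, so Cryogenian.
D: 200.5 Ma lies in 201.4–145 Ma, so Jurassic.
E: 452.9 Ma lies in 485.4–443.8 Ma, so Ordovician.
Oldest = 2084 Ma, youngest = 4.67 Ma → span 2079.33 Myr.

A — Rhyacian; B — Neogene; C — Cryogenian; D — Jurassic; E — Ordovician; span 2079.33 million years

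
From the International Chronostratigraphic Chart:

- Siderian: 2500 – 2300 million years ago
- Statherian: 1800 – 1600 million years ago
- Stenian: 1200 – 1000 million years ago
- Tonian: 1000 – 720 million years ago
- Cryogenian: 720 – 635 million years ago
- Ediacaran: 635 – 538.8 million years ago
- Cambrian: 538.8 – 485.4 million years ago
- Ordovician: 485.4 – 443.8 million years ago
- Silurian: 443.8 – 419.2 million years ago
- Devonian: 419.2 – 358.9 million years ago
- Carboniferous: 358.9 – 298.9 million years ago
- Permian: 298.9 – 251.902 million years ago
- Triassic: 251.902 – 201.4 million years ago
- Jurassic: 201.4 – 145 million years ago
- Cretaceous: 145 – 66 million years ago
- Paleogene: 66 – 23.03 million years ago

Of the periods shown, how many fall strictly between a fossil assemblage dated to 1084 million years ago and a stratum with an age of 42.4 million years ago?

12

1084 Ma sits inside the Stenian (1200–1000) and 42.4 Ma inside the Paleogene (66–23.03); neither of those is wholly between the two dates.
The listed periods lying completely between them are Tonian, Cryogenian, Ediacaran, Cambrian, Ordovician, Silurian, Devonian, Carboniferous, Permian, Triassic, Jurassic, Cretaceous — 12 in all.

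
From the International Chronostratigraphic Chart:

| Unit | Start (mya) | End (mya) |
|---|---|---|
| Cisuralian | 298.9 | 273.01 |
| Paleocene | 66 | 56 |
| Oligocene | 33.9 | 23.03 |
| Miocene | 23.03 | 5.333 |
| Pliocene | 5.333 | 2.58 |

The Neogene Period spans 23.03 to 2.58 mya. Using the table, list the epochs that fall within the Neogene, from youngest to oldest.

Pliocene, Miocene

Epochs with both bounds inside 23.03–2.58 Ma: Pliocene (5.333–2.58), Miocene (23.03–5.333).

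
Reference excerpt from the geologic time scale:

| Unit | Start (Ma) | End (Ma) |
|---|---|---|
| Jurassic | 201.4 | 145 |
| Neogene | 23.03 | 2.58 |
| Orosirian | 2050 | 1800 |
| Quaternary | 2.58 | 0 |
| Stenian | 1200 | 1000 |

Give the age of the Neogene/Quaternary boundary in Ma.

The Neogene ends and the Quaternary begins at 2.58 Ma.

2.58 Ma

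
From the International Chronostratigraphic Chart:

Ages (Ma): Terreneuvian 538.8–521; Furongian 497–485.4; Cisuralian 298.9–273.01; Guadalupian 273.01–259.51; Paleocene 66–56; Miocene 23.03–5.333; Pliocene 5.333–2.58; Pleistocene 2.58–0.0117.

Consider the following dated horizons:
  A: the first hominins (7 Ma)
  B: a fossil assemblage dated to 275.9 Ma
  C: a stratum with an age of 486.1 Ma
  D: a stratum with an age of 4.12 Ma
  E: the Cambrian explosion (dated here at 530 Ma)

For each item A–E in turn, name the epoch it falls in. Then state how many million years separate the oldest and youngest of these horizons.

A: 7 Ma lies in 23.03–5.333 Ma, so Miocene.
B: 275.9 Ma lies in 298.9–273.01 Ma, so Cisuralian.
C: 486.1 Ma lies in 497–485.4 Ma, so Furongian.
D: 4.12 Ma lies in 5.333–2.58 Ma, so Pliocene.
E: 530 Ma lies in 538.8–521 Ma, so Terreneuvian.
Oldest = 530 Ma, youngest = 4.12 Ma → span 525.88 Myr.

A — Miocene; B — Cisuralian; C — Furongian; D — Pliocene; E — Terreneuvian; span 525.88 million years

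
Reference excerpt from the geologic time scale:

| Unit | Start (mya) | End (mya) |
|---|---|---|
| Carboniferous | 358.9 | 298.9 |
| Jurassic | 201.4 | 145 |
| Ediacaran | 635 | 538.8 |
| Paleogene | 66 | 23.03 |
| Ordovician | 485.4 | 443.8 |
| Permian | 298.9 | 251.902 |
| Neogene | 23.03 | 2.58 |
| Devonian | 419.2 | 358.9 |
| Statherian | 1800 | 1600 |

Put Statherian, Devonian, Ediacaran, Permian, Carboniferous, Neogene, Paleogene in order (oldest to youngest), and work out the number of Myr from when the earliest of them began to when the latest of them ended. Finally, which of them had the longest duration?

Start ages (Ma): Statherian 1800, Ediacaran 635, Devonian 419.2, Carboniferous 358.9, Permian 298.9, Paleogene 66, Neogene 23.03.
Ordered oldest to youngest: Statherian, Ediacaran, Devonian, Carboniferous, Permian, Paleogene, Neogene.
Span = 1800 − 2.58 = 1797.42 Myr.
Durations: Ediacaran 96.2, Carboniferous 60, Statherian 200, Permian 46.998, Neogene 20.45, Paleogene 42.97, Devonian 60.3 → longest is Statherian (200 Myr).

Statherian, Ediacaran, Devonian, Carboniferous, Permian, Paleogene, Neogene; total span 1797.42 Myr; longest is Statherian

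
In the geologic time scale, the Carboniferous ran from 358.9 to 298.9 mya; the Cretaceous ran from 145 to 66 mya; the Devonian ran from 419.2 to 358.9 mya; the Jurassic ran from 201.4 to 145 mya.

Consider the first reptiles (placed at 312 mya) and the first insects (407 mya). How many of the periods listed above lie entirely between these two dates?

The older date is 407 Ma and the younger is 312 Ma.
No period both begins after 407 Ma and ends before 312 Ma, so the count is 0.

0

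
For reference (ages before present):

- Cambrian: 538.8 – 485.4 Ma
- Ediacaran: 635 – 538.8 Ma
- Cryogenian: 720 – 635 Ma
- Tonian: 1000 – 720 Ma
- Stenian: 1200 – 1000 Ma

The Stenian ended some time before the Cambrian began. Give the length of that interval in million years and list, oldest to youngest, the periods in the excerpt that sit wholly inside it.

461.2 million years; Tonian, Cryogenian, Ediacaran

The Stenian closes at 1000 Ma and the Cambrian opens at 538.8 Ma, so the interval is 1000 − 538.8 = 461.2 Myr.
A period fits inside if it starts at or after 1000 Ma and ends at or before 538.8 Ma; oldest first that gives Tonian, Cryogenian, Ediacaran.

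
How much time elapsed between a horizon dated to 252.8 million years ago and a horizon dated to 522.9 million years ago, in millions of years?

522.9 − 252.8 = 270.1 million years.

270.1 million years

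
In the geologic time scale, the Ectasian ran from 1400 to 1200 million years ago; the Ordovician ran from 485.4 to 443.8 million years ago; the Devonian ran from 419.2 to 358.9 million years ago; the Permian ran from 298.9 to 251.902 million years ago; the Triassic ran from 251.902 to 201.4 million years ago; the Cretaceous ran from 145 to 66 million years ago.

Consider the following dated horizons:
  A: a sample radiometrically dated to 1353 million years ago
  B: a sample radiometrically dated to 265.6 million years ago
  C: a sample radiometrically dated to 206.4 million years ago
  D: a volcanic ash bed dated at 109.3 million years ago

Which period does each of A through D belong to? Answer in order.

Match each age against the start–end ranges in the excerpt: A = 1353 Ma → Ectasian (1400–1200); B = 265.6 Ma → Permian (298.9–251.902); C = 206.4 Ma → Triassic (251.902–201.4); D = 109.3 Ma → Cretaceous (145–66).

A — Ectasian; B — Permian; C — Triassic; D — Cretaceous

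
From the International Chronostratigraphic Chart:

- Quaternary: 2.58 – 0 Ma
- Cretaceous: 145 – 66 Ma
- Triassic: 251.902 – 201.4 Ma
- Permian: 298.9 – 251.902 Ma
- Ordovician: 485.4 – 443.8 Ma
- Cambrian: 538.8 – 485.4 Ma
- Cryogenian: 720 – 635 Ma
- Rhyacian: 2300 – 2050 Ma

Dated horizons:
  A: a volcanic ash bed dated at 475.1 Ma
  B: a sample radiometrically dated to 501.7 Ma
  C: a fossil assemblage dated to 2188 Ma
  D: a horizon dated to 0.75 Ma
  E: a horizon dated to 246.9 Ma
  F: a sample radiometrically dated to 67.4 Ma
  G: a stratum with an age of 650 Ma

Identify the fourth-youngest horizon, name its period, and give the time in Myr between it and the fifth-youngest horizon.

A, in the Ordovician; 26.6 million years to B

Sorted youngest-first by Ma: D (0.75), F (67.4), E (246.9), A (475.1), B (501.7), G (650), C (2188).
The fourth youngest is A at 475.1 Ma, which lies in 485.4–443.8 Ma: the Ordovician.
The fifth youngest is B at 501.7 Ma; separation = |475.1 − 501.7| = 26.6 Myr.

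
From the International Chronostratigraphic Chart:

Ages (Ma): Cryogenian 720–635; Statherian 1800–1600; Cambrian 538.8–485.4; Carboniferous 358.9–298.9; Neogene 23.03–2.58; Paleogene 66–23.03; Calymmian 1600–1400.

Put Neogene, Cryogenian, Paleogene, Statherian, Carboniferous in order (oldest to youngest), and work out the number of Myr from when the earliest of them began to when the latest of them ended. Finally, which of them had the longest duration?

From the excerpt: Neogene 23.03–2.58; Cryogenian 720–635; Paleogene 66–23.03; Statherian 1800–1600; Carboniferous 358.9–298.9 (Ma).
Larger Ma is earlier, so the oldest is Statherian and the youngest is Neogene; oldest to youngest: Statherian, Cryogenian, Carboniferous, Paleogene, Neogene.
Oldest start 1800 minus youngest end 2.58 gives 1797.42 Myr overall.
Individual lengths (start − end): Paleogene 42.97; Statherian 200; Carboniferous 60; Cryogenian 85; Neogene 20.45. The largest is Statherian at 200 Myr.

Statherian → Cryogenian → Carboniferous → Paleogene → Neogene; total span 1797.42 Myr; longest is Statherian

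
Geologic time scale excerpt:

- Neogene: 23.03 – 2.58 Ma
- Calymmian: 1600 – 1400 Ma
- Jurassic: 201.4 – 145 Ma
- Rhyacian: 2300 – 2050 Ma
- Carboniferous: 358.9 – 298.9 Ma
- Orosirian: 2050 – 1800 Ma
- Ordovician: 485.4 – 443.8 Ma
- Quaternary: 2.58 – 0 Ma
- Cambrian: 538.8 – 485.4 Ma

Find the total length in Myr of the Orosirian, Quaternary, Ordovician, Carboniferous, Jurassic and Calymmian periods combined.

Duration is start − end for each: (2050 − 1800) + (2.58 − 0) + (485.4 − 443.8) + (358.9 − 298.9) + (201.4 − 145) + (1600 − 1400).
That is 250 + 2.58 + 41.6 + 60 + 56.4 + 200, which totals 610.58 million years.

610.58 million years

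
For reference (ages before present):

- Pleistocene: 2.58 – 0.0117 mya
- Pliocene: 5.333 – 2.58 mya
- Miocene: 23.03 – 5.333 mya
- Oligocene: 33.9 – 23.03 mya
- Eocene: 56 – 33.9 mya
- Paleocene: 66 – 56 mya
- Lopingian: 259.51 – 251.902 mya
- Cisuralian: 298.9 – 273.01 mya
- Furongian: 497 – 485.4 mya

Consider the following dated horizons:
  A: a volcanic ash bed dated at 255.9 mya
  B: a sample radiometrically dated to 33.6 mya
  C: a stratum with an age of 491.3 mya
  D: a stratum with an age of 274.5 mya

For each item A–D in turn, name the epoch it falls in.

Match each age against the start–end ranges in the excerpt: A = 255.9 Ma → Lopingian (259.51–251.902); B = 33.6 Ma → Oligocene (33.9–23.03); C = 491.3 Ma → Furongian (497–485.4); D = 274.5 Ma → Cisuralian (298.9–273.01).

A — Lopingian; B — Oligocene; C — Furongian; D — Cisuralian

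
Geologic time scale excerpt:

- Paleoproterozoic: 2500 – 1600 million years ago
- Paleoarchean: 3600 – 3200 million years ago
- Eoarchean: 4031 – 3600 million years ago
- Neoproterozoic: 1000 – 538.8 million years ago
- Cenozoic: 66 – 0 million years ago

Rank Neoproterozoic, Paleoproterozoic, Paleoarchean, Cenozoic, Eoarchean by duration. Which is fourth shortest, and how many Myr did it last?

Neoproterozoic, 461.2 million years

Durations: Neoproterozoic 461.2; Paleoproterozoic 900; Paleoarchean 400; Cenozoic 66; Eoarchean 431 Myr.
Sorted shortest-first: Cenozoic (66), Paleoarchean (400), Eoarchean (431), Neoproterozoic (461.2), Paleoproterozoic (900).
The fourth shortest is Neoproterozoic at 461.2 Myr.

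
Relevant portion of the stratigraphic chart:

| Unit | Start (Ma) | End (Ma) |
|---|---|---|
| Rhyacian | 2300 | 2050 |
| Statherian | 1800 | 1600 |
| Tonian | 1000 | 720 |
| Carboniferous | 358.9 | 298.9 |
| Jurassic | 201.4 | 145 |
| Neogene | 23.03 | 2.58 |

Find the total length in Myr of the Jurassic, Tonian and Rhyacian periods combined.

Duration is start − end for each: (201.4 − 145) + (1000 − 720) + (2300 − 2050).
That is 56.4 + 280 + 250, which totals 586.4 million years.

586.4 million years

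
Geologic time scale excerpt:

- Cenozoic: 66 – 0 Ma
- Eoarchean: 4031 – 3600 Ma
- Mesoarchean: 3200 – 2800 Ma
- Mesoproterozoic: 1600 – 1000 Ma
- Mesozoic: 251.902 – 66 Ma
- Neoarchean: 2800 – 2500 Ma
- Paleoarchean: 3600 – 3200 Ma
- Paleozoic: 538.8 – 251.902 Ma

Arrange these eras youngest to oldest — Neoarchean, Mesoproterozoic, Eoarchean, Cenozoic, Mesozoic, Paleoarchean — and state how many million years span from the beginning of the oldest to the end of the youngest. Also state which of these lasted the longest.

From the excerpt: Neoarchean 2800–2500; Mesoproterozoic 1600–1000; Eoarchean 4031–3600; Cenozoic 66–0; Mesozoic 251.902–66; Paleoarchean 3600–3200 (Ma).
Larger Ma is earlier, so the oldest is Eoarchean and the youngest is Cenozoic; youngest to oldest: Cenozoic, Mesozoic, Mesoproterozoic, Neoarchean, Paleoarchean, Eoarchean.
Oldest start 4031 minus youngest end 0 gives 4031 Myr overall.
Individual lengths (start − end): Cenozoic 66; Mesoproterozoic 600; Neoarchean 300; Mesozoic 185.902; Paleoarchean 400; Eoarchean 431. The largest is Mesoproterozoic at 600 Myr.

Cenozoic, Mesozoic, Mesoproterozoic, Neoarchean, Paleoarchean, Eoarchean; total span 4031 Myr; longest is Mesoproterozoic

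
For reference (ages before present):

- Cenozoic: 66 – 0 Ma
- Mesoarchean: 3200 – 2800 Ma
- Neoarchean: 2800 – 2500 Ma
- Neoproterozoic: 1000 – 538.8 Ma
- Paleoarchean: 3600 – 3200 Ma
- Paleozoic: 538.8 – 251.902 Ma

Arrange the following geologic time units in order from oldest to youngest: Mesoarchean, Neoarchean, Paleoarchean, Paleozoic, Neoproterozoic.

Read off each span (Ma): Mesoarchean 3200–2800; Neoarchean 2800–2500; Paleoarchean 3600–3200; Paleozoic 538.8–251.902; Neoproterozoic 1000–538.8.
Larger Ma is older, so oldest→youngest is Paleoarchean, Mesoarchean, Neoarchean, Neoproterozoic, Paleozoic.

Paleoarchean, Mesoarchean, Neoarchean, Neoproterozoic, Paleozoic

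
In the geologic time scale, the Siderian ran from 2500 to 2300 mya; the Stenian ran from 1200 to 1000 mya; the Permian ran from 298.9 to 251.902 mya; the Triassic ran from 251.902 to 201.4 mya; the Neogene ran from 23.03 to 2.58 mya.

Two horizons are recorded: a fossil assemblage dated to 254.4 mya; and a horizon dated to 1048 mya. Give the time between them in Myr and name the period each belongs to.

Elapsed time: 1048 − 254.4 = 793.6 Myr.
254.4 Ma lies within 298.9–251.902 Ma: Permian.
1048 Ma lies within 1200–1000 Ma: Stenian.

793.6 million years apart; the first in the Permian, the second in the Stenian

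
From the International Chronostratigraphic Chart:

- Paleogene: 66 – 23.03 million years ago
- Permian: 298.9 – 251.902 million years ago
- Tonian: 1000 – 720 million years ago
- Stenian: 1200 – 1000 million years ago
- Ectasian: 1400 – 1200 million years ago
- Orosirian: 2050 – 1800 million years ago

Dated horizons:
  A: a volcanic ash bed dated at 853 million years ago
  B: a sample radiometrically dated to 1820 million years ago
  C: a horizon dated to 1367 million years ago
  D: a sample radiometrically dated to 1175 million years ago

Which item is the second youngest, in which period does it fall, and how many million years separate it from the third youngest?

Smaller Ma means younger, so youngest first: A 853 < D 1175 < C 1367 < B 1820.
Counting 2 along gives D (1175 Ma); the excerpt puts that inside the Stenian, 1200–1000 Ma.
Next in line is C (1367 Ma), and 1367 − 1175 = 192 Myr.

D, in the Stenian; 192 million years to C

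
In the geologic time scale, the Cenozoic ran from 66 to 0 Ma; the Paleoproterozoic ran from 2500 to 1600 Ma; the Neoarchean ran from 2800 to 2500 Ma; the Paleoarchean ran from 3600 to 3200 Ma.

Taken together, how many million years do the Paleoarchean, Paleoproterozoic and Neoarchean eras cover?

Each duration: Paleoarchean = 400; Paleoproterozoic = 900; Neoarchean = 300.
Sum: 400 + 900 + 300 = 1600 Myr.

1600 million years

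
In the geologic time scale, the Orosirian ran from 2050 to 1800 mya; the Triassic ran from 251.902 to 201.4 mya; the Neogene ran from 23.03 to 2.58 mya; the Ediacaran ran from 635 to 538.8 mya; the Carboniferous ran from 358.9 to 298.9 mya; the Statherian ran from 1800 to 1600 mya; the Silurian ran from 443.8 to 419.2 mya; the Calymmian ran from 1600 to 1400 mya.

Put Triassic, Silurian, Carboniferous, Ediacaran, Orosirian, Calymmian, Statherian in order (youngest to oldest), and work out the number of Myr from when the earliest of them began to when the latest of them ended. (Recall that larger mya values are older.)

Triassic → Carboniferous → Silurian → Ediacaran → Calymmian → Statherian → Orosirian; total span 1848.6 Myr

Start ages (Ma): Orosirian 2050, Statherian 1800, Calymmian 1600, Ediacaran 635, Silurian 443.8, Carboniferous 358.9, Triassic 251.902.
Ordered youngest to oldest: Triassic, Carboniferous, Silurian, Ediacaran, Calymmian, Statherian, Orosirian.
Span = 2050 − 201.4 = 1848.6 Myr.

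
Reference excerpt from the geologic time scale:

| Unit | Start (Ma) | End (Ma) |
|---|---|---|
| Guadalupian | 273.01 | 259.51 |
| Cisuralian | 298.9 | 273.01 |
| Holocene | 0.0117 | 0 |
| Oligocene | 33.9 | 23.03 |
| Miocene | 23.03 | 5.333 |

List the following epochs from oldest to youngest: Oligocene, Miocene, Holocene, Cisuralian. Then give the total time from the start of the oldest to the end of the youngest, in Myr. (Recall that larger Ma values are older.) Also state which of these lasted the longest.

From the excerpt: Oligocene 33.9–23.03; Miocene 23.03–5.333; Holocene 0.0117–0; Cisuralian 298.9–273.01 (Ma).
Larger Ma is earlier, so the oldest is Cisuralian and the youngest is Holocene; oldest to youngest: Cisuralian, Oligocene, Miocene, Holocene.
Oldest start 298.9 minus youngest end 0 gives 298.9 Myr overall.
Individual lengths (start − end): Miocene 17.697; Oligocene 10.87; Cisuralian 25.89; Holocene 0.0117. The largest is Cisuralian at 25.89 Myr.

Cisuralian, Oligocene, Miocene, Holocene; total span 298.9 Myr; longest is Cisuralian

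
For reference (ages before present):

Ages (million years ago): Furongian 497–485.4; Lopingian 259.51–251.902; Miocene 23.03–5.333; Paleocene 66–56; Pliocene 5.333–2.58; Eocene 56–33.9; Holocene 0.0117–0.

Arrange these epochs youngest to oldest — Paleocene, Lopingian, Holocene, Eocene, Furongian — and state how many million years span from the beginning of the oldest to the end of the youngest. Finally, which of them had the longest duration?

Holocene → Eocene → Paleocene → Lopingian → Furongian; total span 497 Myr; longest is Eocene

From the excerpt: Paleocene 66–56; Lopingian 259.51–251.902; Holocene 0.0117–0; Eocene 56–33.9; Furongian 497–485.4 (Ma).
Larger Ma is earlier, so the oldest is Furongian and the youngest is Holocene; youngest to oldest: Holocene, Eocene, Paleocene, Lopingian, Furongian.
Oldest start 497 minus youngest end 0 gives 497 Myr overall.
Individual lengths (start − end): Eocene 22.1; Lopingian 7.608; Holocene 0.0117; Paleocene 10; Furongian 11.6. The largest is Eocene at 22.1 Myr.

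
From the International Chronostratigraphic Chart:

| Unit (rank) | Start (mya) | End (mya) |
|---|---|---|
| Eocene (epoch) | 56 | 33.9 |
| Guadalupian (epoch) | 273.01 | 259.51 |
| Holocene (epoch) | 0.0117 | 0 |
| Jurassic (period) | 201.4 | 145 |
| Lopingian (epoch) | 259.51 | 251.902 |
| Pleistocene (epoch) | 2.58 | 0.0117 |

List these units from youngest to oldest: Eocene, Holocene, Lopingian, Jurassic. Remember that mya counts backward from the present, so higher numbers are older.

Holocene → Eocene → Jurassic → Lopingian

Read off each span (Ma): Eocene 56–33.9; Holocene 0.0117–0; Lopingian 259.51–251.902; Jurassic 201.4–145.
Larger Ma is older, so oldest→youngest is Lopingian, Jurassic, Eocene, Holocene; reverse it for youngest→oldest.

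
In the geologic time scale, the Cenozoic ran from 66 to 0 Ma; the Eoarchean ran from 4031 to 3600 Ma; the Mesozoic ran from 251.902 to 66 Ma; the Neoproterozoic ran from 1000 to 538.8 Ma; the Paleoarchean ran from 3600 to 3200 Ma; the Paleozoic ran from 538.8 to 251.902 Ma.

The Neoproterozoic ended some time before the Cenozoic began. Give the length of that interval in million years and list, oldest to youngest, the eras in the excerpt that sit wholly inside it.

472.8 million years; Paleozoic, Mesozoic

End of Neoproterozoic = 538.8 Ma; start of Cenozoic = 66 Ma.
Gap = 538.8 − 66 = 472.8 Myr.
Eras wholly inside 538.8–66 Ma: Paleozoic (538.8–251.902), Mesozoic (251.902–66).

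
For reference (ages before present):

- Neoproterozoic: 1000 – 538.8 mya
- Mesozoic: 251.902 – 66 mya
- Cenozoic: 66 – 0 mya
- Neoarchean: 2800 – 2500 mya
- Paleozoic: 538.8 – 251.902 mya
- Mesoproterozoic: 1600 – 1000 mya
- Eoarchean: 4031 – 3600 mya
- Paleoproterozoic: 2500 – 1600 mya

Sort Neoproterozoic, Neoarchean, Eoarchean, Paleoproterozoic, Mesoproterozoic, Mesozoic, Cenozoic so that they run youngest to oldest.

The oldest of these is Eoarchean (starts 4031 Ma) and the youngest is Cenozoic (ends 0 Ma).
In between, by decreasing start age: Neoarchean (2800), Paleoproterozoic (2500), Mesoproterozoic (1600), Neoproterozoic (1000), Mesozoic (251.902).
Listing youngest first means reversing that sequence.

Cenozoic → Mesozoic → Neoproterozoic → Mesoproterozoic → Paleoproterozoic → Neoarchean → Eoarchean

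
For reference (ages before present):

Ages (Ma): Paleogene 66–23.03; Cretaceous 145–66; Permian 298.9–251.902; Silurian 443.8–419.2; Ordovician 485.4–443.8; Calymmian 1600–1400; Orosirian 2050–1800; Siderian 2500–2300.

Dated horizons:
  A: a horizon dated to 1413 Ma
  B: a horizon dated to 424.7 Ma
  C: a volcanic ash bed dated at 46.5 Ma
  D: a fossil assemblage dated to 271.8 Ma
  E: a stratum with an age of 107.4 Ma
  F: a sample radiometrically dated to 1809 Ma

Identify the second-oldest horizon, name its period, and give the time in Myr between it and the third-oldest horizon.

A, in the Calymmian; 988.3 million years to B

Larger Ma means older, so oldest first: F 1809 > A 1413 > B 424.7 > D 271.8 > E 107.4 > C 46.5.
Counting 2 along gives A (1413 Ma); the excerpt puts that inside the Calymmian, 1600–1400 Ma.
Next in line is B (424.7 Ma), and 1413 − 424.7 = 988.3 Myr.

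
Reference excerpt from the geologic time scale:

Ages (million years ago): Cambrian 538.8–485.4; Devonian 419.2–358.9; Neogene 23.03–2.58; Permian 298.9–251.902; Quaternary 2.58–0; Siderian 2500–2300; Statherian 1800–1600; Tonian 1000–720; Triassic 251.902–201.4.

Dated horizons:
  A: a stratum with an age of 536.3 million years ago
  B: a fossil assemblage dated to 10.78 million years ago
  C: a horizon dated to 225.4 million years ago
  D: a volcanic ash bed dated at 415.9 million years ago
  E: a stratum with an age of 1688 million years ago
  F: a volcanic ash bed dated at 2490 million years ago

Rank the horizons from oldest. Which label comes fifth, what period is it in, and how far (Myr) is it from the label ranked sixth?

Sorted oldest-first by Ma: F (2490), E (1688), A (536.3), D (415.9), C (225.4), B (10.78).
The fifth oldest is C at 225.4 Ma, which lies in 251.902–201.4 Ma: the Triassic.
The sixth oldest is B at 10.78 Ma; separation = |225.4 − 10.78| = 214.62 Myr.

C, in the Triassic; 214.62 million years to B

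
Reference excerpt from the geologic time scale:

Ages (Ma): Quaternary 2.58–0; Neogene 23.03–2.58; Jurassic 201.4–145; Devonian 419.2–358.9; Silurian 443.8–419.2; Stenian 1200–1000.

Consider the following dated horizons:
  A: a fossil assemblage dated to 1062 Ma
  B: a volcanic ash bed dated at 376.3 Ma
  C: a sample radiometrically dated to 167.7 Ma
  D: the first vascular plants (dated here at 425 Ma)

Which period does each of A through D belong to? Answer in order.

A — Stenian; B — Devonian; C — Jurassic; D — Silurian

Match each age against the start–end ranges in the excerpt: A = 1062 Ma → Stenian (1200–1000); B = 376.3 Ma → Devonian (419.2–358.9); C = 167.7 Ma → Jurassic (201.4–145); D = 425 Ma → Silurian (443.8–419.2).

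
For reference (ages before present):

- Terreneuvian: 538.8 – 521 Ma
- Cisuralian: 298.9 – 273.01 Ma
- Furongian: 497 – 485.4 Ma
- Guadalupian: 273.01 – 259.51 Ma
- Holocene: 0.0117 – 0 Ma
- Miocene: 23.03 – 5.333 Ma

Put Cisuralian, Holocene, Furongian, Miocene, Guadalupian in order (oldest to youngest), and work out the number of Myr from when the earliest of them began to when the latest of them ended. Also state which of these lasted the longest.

Furongian, Cisuralian, Guadalupian, Miocene, Holocene; total span 497 Myr; longest is Cisuralian

Start ages (Ma): Furongian 497, Cisuralian 298.9, Guadalupian 273.01, Miocene 23.03, Holocene 0.0117.
Ordered oldest to youngest: Furongian, Cisuralian, Guadalupian, Miocene, Holocene.
Span = 497 − 0 = 497 Myr.
Durations: Furongian 11.6, Cisuralian 25.89, Holocene 0.0117, Miocene 17.697, Guadalupian 13.5 → longest is Cisuralian (25.89 Myr).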